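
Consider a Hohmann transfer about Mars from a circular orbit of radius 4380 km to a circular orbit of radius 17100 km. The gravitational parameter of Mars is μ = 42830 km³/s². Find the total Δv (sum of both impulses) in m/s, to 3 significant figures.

Transfer-ellipse semi-major axis a_t = (r₁ + r₂)/2 = (4380 + 17100)/2 = 10740 km.
Circular speed at r₁: v₁ = √(μ/r₁) = √(42830/4380) = 3.1271 km/s.
Transfer-orbit speed at r₁ (v² = μ(2/r − 1/a)): v_p = √[μ(2/r₁ − 1/a_t)] = 3.9458 km/s.
First burn Δv₁ = |v_p − v₁| = 0.8187 km/s.
Circular speed at r₂: v₂ = √(μ/r₂) = 1.5826 km/s.
Transfer-orbit speed at r₂: v_a = √[μ(2/r₂ − 1/a_t)] = 1.0107 km/s.
Second burn Δv₂ = |v₂ − v_a| = 0.5719 km/s.
Total Δv = Δv₁ + Δv₂ = 1.391 km/s.

Δv = 1390 m/s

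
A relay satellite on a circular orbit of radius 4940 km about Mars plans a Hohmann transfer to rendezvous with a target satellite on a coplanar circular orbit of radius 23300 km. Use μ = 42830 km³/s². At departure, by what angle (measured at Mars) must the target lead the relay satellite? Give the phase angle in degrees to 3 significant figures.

Transfer-ellipse semi-major axis a_t = (r₁ + r₂)/2 = (4940 + 23300)/2 = 14120 km.
Transfer time t = π√(a_t³/μ) = 25470 s.
The target's mean motion on its circular orbit is ω₂ = √(μ/r₂³) = 5.819×10^-5 rad/s.
Angle swept by the target during transfer: ω₂·t = 1.4821 rad = 84.92°.
Arrival is 180° from departure on the ellipse, so φ = 180° − 84.92° = 95.1°.

φ = 95.1°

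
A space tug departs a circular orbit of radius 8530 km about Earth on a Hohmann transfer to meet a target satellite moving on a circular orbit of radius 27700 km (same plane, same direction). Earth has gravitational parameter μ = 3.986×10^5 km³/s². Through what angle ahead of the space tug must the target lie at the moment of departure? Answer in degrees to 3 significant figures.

Semi-major axis of the transfer orbit: a_t = (8530 + 27700)/2 = 18115 km.
Transfer time t = π√(a_t³/μ) = 12132.18 s.
The target's mean motion on its circular orbit is ω₂ = √(μ/r₂³) = 1.369459×10^-4 rad/s.
Angle swept by the target during transfer: ω₂·t = 1.66145 rad = 95.19°.
Arrival is 180° from departure on the ellipse, so φ = 180° − 95.19° = 84.8°.

φ = 84.8°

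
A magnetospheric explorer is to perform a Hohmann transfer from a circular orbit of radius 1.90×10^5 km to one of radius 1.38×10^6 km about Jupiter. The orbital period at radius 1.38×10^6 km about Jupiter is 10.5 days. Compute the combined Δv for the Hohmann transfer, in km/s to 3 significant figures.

Δv = 13.2 km/s

From Kepler's third law T² = 4π²r³/μ at r = 1.38×10^6 km, T = 10.5 days = 10.5 × 86400 s = 9.072×10^5 s: μ = 4π²r³/T² = 1.26064×10^8 km³/s².
Transfer-ellipse semi-major axis a_t = (r₁ + r₂)/2 = (1.900×10^5 + 1.380×10^6)/2 = 7.850×10^5 km.
At r₁ the circular-orbit speed is v₁ = √(μ/r₁) = 25.7584 km/s.
Transfer-orbit speed at r₁ (vis-viva): v_p = √[μ(2/r₁ − 1/a_t)] = 34.1526 km/s.
First burn Δv₁ = |v_p − v₁| = 8.394 km/s.
At r₂, v₂ = √(μ/r₂) = 9.558 km/s.
Transfer-orbit speed at r₂: v_a = √[μ(2/r₂ − 1/a_t)] = 4.702 km/s.
Second burn Δv₂ = |v₂ − v_a| = 4.856 km/s.
Δv = Δv₁ + Δv₂ = 8.394 + 4.856 = 13.25 km/s.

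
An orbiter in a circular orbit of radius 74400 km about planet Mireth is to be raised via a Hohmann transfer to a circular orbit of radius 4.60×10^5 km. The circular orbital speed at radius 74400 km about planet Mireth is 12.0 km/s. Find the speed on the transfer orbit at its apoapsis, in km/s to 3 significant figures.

From the circular-orbit relation v² = μ/r at r = 74400 km: μ = v²r = (12.0)² × 74400 = 1.07136×10^7 km³/s².
Transfer-ellipse semi-major axis a_t = (r₁ + r₂)/2 = (74400 + 4.600×10^5)/2 = 2.672×10^5 km.
The apoapsis of the transfer ellipse is at r = 4.600×10^5 km.
From the vis-viva equation, v = √[μ(2/r − 1/a_t)] = 2.547 km/s.

v = 2.55 km/s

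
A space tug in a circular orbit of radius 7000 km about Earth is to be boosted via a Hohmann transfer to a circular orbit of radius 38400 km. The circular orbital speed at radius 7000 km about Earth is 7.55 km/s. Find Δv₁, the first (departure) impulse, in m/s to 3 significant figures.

Δv₁ = 2270 m/s

From the circular-orbit relation v² = μ/r at r = 7000 km: μ = v²r = (7.55)² × 7000 = 3.99018×10^5 km³/s².
Transfer-ellipse semi-major axis a_t = (r₁ + r₂)/2 = (7000 + 38400)/2 = 22700 km.
Circular speed at r = 7000 km: v_c = √(μ/r) = 7.550 km/s.
Vis-viva on the transfer ellipse at r = 7000 km gives v_t = √[μ(2/r − 1/a_t)] = 9.820 km/s.
Δv₁ = |v_t − v_c| = |9.820 − 7.550| = 2.270 km/s.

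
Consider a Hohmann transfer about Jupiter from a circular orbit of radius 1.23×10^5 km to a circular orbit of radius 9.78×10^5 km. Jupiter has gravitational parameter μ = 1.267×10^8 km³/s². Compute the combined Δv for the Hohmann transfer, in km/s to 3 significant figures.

Δv = 16.7 km/s

The Hohmann ellipse has a_t = (r₁ + r₂)/2 = 5.505×10^5 km.
Circular speed at r₁: v₁ = √(μ/r₁) = √(1.267×10^8/1.230×10^5) = 32.095 km/s.
On the transfer ellipse at r₁, vis-viva equation gives v_p = √[μ(2/r₁ − 1/a_t)] = 42.779 km/s.
First burn Δv₁ = |v_p − v₁| = 10.684 km/s.
At r₂, v₂ = √(μ/r₂) = 11.382 km/s.
Transfer-orbit speed at r₂: v_a = √[μ(2/r₂ − 1/a_t)] = 5.3801 km/s.
Second burn Δv₂ = |v₂ − v_a| = 6.0019 km/s.
Total Δv = Δv₁ + Δv₂ = 16.69 km/s.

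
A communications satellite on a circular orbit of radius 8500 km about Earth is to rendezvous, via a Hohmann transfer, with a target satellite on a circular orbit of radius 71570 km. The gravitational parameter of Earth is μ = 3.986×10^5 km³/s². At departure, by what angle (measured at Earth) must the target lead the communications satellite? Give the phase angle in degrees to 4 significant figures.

Semi-major axis of the transfer orbit: a_t = (8500 + 71570)/2 = 40035 km.
The half-period of the transfer ellipse is t = π√(a_t³/μ) = 39860.3 s.
Target angular speed ω₂ = √(μ/r₂³) = 3.29740×10^-5 rad/s.
Angle swept by the target during transfer: ω₂·t = 1.3144 rad = 75.31°.
The communications satellite traverses 180° on the transfer ellipse, so the target must lead by 180° − 75.31° = 104.7°.

φ = 104.7°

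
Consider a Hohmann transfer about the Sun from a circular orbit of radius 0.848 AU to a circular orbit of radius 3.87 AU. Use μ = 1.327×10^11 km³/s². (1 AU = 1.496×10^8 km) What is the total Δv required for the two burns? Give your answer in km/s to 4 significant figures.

In km: r₁ = 0.848 × 1.496×10^8 = 1.268608×10^8 km; r₂ = 3.87 × 1.496×10^8 = 5.78952×10^8 km.
Transfer-ellipse semi-major axis a_t = (r₁ + r₂)/2 = (1.268608×10^8 + 5.78952×10^8)/2 = 3.529064×10^8 km.
At r₁ the circular-orbit speed is v₁ = √(μ/r₁) = 32.3424 km/s.
On the transfer ellipse at r₁, vis-viva equation gives v_p = √[μ(2/r₁ − 1/a_t)] = 41.4251 km/s.
First burn Δv₁ = |v_p − v₁| = 9.0827 km/s.
At r₂, v₂ = √(μ/r₂) = 15.1396 km/s.
Transfer-orbit speed at r₂: v_a = √[μ(2/r₂ − 1/a_t)] = 9.07712 km/s.
Second burn Δv₂ = |v₂ − v_a| = 6.0625 km/s.
Total Δv = Δv₁ + Δv₂ = 15.15 km/s.

Δv = 15.15 km/s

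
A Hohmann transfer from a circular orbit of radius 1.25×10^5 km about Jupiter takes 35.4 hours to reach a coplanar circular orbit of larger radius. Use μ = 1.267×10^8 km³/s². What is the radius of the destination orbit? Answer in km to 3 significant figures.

r₂ = 1.06×10^6 km

Transfer time t = 35.4 hours = 1.2744×10^5 s, and t = π√(a_t³/μ).
So a_t = (μ t²/π²)^(1/3) = (1.267×10^8 × (1.2744×10^5)² / π²)^(1/3) = 5.9297×10^5 km.
Since a_t = (r₁ + r₂)/2, r₂ = 2a_t − r₁ = 2×5.9297×10^5 − 1.250×10^5 = 1.06094×10^6 km.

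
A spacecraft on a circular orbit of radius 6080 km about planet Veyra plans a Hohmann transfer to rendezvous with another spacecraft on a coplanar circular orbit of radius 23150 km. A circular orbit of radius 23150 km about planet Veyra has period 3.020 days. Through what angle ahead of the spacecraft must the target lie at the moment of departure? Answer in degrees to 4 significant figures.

φ = 89.71°

From Kepler's third law T² = 4π²r³/μ at r = 23150 km, T = 3.020 days = 3.020 × 86400 s = 2.60928×10^5 s: μ = 4π²r³/T² = 7194.02 km³/s².
Transfer-ellipse semi-major axis a_t = (r₁ + r₂)/2 = (6080 + 23150)/2 = 14615 km.
The half-period of the transfer ellipse is t = π√(a_t³/μ) = 65443 s.
The target's mean motion on its circular orbit is ω₂ = √(μ/r₂³) = 2.4080×10^-5 rad/s.
Angle swept by the target during transfer: ω₂·t = 1.5759 rad = 90.29°.
Arrival is 180° from departure on the ellipse, so φ = 180° − 90.29° = 89.71°.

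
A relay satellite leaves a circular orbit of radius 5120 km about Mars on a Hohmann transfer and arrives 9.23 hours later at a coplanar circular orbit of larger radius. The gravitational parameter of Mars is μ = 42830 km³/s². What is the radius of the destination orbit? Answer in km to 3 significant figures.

Transfer time t = 9.23 hours = 33228 s, and t = π√(a_t³/μ).
So a_t = (μ t²/π²)^(1/3) = (42830 × (33228)² / π²)^(1/3) = 16858 km.
Since a_t = (r₁ + r₂)/2, r₂ = 2a_t − r₁ = 2×16858 − 5120 = 28596 km.

r₂ = 28600 km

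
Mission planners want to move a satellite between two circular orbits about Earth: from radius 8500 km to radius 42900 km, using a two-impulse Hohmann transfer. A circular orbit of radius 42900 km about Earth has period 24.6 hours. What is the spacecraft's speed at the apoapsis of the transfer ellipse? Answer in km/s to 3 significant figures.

v = 1.75 km/s

From Kepler's third law T² = 4π²r³/μ at r = 42900 km, T = 24.6 hours = 24.6 × 3600 s = 88560 s: μ = 4π²r³/T² = 3.97426×10^5 km³/s².
Semi-major axis of the transfer orbit: a_t = (8500 + 42900)/2 = 25700 km.
The apoapsis of the transfer ellipse is at r = 42900 km.
Applying v² = μ(2/r − 1/a_t): v = 1.750 km/s.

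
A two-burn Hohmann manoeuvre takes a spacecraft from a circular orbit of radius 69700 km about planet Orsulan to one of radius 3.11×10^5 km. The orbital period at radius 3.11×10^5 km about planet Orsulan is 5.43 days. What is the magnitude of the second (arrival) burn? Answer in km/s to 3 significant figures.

Δv₂ = 1.64 km/s

From Kepler's third law T² = 4π²r³/μ at r = 3.11×10^5 km, T = 5.43 days = 5.43 × 86400 s = 4.69152×10^5 s: μ = 4π²r³/T² = 5.39528×10^6 km³/s².
Semi-major axis of the transfer orbit: a_t = (69700 + 3.110×10^5)/2 = 1.9035×10^5 km.
On the circular orbit at r = 3.110×10^5 km, v_c = √(μ/r) = 4.165 km/s.
Vis-viva on the transfer ellipse at r = 3.110×10^5 km gives v_t = √[μ(2/r − 1/a_t)] = 2.520 km/s.
Δv₂ = |v_t − v_c| = |2.520 − 4.165| = 1.645 km/s.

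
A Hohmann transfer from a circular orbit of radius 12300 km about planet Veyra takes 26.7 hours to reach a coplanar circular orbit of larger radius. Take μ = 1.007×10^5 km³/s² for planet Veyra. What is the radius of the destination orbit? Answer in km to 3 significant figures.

r₂ = 78700 km

Transfer time t = 26.7 hours = 96120 s, and t = π√(a_t³/μ).
So a_t = (μ t²/π²)^(1/3) = (1.007×10^5 × (96120)² / π²)^(1/3) = 45511 km.
Since a_t = (r₁ + r₂)/2, r₂ = 2a_t − r₁ = 2×45511 − 12300 = 78722 km.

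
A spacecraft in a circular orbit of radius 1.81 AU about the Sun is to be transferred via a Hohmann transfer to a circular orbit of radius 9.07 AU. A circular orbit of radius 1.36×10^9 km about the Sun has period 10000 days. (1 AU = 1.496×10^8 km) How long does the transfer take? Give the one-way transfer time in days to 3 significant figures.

From Kepler's third law T² = 4π²r³/μ at r = 1.36×10^9 km, T = 10000 days = 10000 × 86400 s = 8.640×10^8 s: μ = 4π²r³/T² = 1.33030×10^11 km³/s².
In km: r₁ = 1.81 × 1.496×10^8 = 2.70776×10^8 km; r₂ = 9.07 × 1.496×10^8 = 1.356872×10^9 km.
The Hohmann ellipse has a_t = (r₁ + r₂)/2 = 8.13824×10^8 km.
Transfer time t = π√(a_t³/μ) = π√((8.13824×10^8)³ / 1.33030×10^11) = 2.000×10^8 s.
Converting: 2.000×10^8 s ÷ 86400 s/day = 2310 days.

t = 2310 days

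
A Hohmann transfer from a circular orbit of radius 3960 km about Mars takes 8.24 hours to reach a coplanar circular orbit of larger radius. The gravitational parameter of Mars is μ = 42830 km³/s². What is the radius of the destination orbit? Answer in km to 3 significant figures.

Transfer time t = 8.24 hours = 29664 s, and t = π√(a_t³/μ).
So a_t = (μ t²/π²)^(1/3) = (42830 × (29664)² / π²)^(1/3) = 15630 km.
Since a_t = (r₁ + r₂)/2, r₂ = 2a_t − r₁ = 2×15630 − 3960 = 27300 km.

r₂ = 27300 km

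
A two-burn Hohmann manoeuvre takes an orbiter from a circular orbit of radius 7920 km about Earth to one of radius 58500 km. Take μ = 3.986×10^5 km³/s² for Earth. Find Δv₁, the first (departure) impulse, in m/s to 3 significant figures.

Transfer-ellipse semi-major axis a_t = (r₁ + r₂)/2 = (7920 + 58500)/2 = 33210 km.
Circular speed at r = 7920 km: v_c = √(μ/r) = 7.0942 km/s.
Vis-viva on the transfer ellipse at r = 7920 km gives v_t = √[μ(2/r − 1/a_t)] = 9.4156 km/s.
Δv₁ = |v_t − v_c| = |9.4156 − 7.0942| = 2.321 km/s.

Δv₁ = 2320 m/s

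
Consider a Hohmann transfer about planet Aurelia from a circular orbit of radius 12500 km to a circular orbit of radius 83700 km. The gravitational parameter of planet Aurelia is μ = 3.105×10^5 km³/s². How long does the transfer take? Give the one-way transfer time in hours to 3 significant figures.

t = 16.5 hours

Transfer-ellipse semi-major axis a_t = (r₁ + r₂)/2 = (12500 + 83700)/2 = 48100 km.
Half the transfer-orbit period gives t = π√(a_t³/μ) = 59480 s.
Converting: 59480 s ÷ 3600 s/hour = 16.5 hours.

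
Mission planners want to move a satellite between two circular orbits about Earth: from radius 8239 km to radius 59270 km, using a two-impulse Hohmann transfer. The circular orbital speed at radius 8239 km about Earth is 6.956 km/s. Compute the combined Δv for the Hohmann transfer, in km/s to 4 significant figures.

Δv = 3.574 km/s

From the circular-orbit relation v² = μ/r at r = 8239 km: μ = v²r = (6.956)² × 8239 = 3.98652×10^5 km³/s².
Semi-major axis of the transfer orbit: a_t = (8239 + 59270)/2 = 33754.5 km.
At r₁ the circular-orbit speed is v₁ = √(μ/r₁) = 6.9560 km/s.
Transfer-orbit speed at r₁ (vis-viva): v_p = √[μ(2/r₁ − 1/a_t)] = 9.2175 km/s.
First burn Δv₁ = |v_p − v₁| = 2.2615 km/s.
Circular speed at r₂: v₂ = √(μ/r₂) = 2.5935 km/s.
Transfer-orbit speed at r₂: v_a = √[μ(2/r₂ − 1/a_t)] = 1.2813 km/s.
Second burn Δv₂ = |v₂ − v_a| = 1.3122 km/s.
Δv = Δv₁ + Δv₂ = 2.2615 + 1.3122 = 3.574 km/s.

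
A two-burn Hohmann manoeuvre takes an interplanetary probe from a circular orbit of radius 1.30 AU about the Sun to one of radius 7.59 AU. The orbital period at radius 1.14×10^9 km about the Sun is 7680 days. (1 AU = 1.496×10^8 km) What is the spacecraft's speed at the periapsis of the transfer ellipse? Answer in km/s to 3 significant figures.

v = 34.2 km/s

From Kepler's third law T² = 4π²r³/μ at r = 1.14×10^9 km, T = 7680 days = 7680 × 86400 s = 6.63552×10^8 s: μ = 4π²r³/T² = 1.32839×10^11 km³/s².
In km: r₁ = 1.30 × 1.496×10^8 = 1.9448×10^8 km; r₂ = 7.59 × 1.496×10^8 = 1.135464×10^9 km.
The Hohmann ellipse has a_t = (r₁ + r₂)/2 = 6.64972×10^8 km.
The periapsis of the transfer ellipse is at r = 1.9448×10^8 km.
Applying v² = μ(2/r − 1/a_t): v = 34.15 km/s.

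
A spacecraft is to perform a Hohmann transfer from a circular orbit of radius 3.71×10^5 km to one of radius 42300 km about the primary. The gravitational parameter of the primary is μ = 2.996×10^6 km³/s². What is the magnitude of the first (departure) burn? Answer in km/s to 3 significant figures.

Δv₁ = 1.56 km/s

Transfer-ellipse semi-major axis a_t = (r₁ + r₂)/2 = (3.710×10^5 + 42300)/2 = 2.0665×10^5 km.
Circular speed at r = 3.710×10^5 km: v_c = √(μ/r) = 2.842 km/s.
Transfer-orbit speed at the same r (vis-viva, a = a_t): v_t = √[μ(2/r − 1/a_t)] = 1.286 km/s.
Δv₁ = |v_t − v_c| = |1.286 − 2.842| = 1.556 km/s.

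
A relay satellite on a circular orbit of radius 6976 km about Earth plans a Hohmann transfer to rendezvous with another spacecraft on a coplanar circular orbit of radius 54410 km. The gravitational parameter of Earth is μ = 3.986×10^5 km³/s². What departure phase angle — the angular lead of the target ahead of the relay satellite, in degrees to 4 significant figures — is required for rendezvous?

φ = 103.7°

Semi-major axis of the transfer orbit: a_t = (6976 + 54410)/2 = 30693 km.
The half-period of the transfer ellipse is t = π√(a_t³/μ) = 26760 s.
The target's mean motion on its circular orbit is ω₂ = √(μ/r₂³) = 4.975×10^-5 rad/s.
Angle swept by the target during transfer: ω₂·t = 1.331 rad = 76.26°.
Arrival is 180° from departure on the ellipse, so φ = 180° − 76.26° = 103.7°.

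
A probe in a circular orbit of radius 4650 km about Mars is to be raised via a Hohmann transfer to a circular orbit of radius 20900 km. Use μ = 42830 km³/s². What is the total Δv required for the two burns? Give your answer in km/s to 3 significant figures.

Δv = 1.41 km/s

Transfer-ellipse semi-major axis a_t = (r₁ + r₂)/2 = (4650 + 20900)/2 = 12775 km.
Circular speed at r₁: v₁ = √(μ/r₁) = √(42830/4650) = 3.03492 km/s.
Transfer-orbit speed at r₁ (v² = μ(2/r − 1/a)): v_p = √[μ(2/r₁ − 1/a_t)] = 3.88186 km/s.
First burn Δv₁ = |v_p − v₁| = 0.8469 km/s.
At r₂, v₂ = √(μ/r₂) = 1.43153 km/s.
Transfer-orbit speed at r₂: v_a = √[μ(2/r₂ − 1/a_t)] = 0.863668 km/s.
Second burn Δv₂ = |v₂ − v_a| = 0.5679 km/s.
Total Δv = Δv₁ + Δv₂ = 1.415 km/s.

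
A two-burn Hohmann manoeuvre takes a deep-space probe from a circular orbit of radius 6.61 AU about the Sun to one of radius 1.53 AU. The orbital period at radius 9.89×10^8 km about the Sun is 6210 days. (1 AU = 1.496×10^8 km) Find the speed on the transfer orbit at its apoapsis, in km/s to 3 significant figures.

v = 7.10 km/s

From Kepler's third law T² = 4π²r³/μ at r = 9.89×10^8 km, T = 6210 days = 6210 × 86400 s = 5.36544×10^8 s: μ = 4π²r³/T² = 1.32659×10^11 km³/s².
In km: r₁ = 6.61 × 1.496×10^8 = 9.88856×10^8 km; r₂ = 1.53 × 1.496×10^8 = 2.28888×10^8 km.
Transfer-ellipse semi-major axis a_t = (r₁ + r₂)/2 = (9.88856×10^8 + 2.28888×10^8)/2 = 6.08872×10^8 km.
At apoapsis, r = 9.88856×10^8 km.
From the vis-viva equation, v = √[μ(2/r − 1/a_t)] = 7.102 km/s.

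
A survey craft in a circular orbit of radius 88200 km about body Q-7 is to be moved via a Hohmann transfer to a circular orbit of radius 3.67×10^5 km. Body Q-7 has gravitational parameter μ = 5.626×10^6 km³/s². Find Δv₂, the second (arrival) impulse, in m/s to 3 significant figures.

The Hohmann ellipse has a_t = (r₁ + r₂)/2 = 2.276×10^5 km.
On the circular orbit at r = 3.670×10^5 km, v_c = √(μ/r) = 3.915 km/s.
Vis-viva on the transfer ellipse at r = 3.670×10^5 km gives v_t = √[μ(2/r − 1/a_t)] = 2.437 km/s.
Δv₂ = |v_t − v_c| = |2.437 − 3.915| = 1.478 km/s.

Δv₂ = 1480 m/s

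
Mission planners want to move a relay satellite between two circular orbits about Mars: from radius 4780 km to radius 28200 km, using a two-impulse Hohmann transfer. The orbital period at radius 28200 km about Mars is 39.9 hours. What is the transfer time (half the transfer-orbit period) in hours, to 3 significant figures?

From Kepler's third law T² = 4π²r³/μ at r = 28200 km, T = 39.9 hours = 39.9 × 3600 s = 1.4364×10^5 s: μ = 4π²r³/T² = 42909.8 km³/s².
Transfer-ellipse semi-major axis a_t = (r₁ + r₂)/2 = (4780 + 28200)/2 = 16490 km.
Transfer time t = π√(a_t³/μ) = π√((16490)³ / 42909.8) = 32110 s.
Converting: 32110 s ÷ 3600 s/hour = 8.92 hours.

t = 8.92 hours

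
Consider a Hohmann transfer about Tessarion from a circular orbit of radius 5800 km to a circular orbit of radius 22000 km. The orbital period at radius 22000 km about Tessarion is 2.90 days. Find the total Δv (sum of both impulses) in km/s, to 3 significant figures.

Δv = 0.473 km/s

From Kepler's third law T² = 4π²r³/μ at r = 22000 km, T = 2.90 days = 2.90 × 86400 s = 2.5056×10^5 s: μ = 4π²r³/T² = 6695.83 km³/s².
Semi-major axis of the transfer orbit: a_t = (5800 + 22000)/2 = 13900 km.
Circular speed at r₁: v₁ = √(μ/r₁) = √(6695.83/5800) = 1.07445 km/s.
Transfer-orbit speed at r₁ (vis-viva): v_p = √[μ(2/r₁ − 1/a_t)] = 1.35174 km/s.
First burn Δv₁ = |v_p − v₁| = 0.2773 km/s.
Circular speed at r₂: v₂ = √(μ/r₂) = 0.5517 km/s.
Transfer-orbit speed at r₂: v_a = √[μ(2/r₂ − 1/a_t)] = 0.3564 km/s.
Second burn Δv₂ = |v₂ − v_a| = 0.1953 km/s.
Δv = Δv₁ + Δv₂ = 0.2773 + 0.1953 = 0.4726 km/s.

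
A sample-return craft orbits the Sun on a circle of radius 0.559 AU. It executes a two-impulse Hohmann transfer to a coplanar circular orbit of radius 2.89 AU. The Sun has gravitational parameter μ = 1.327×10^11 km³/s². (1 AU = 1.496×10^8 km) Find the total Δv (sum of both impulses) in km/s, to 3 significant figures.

Δv = 19.3 km/s

In km: r₁ = 0.559 × 1.496×10^8 = 8.36264×10^7 km; r₂ = 2.89 × 1.496×10^8 = 4.32344×10^8 km.
Transfer-ellipse semi-major axis a_t = (r₁ + r₂)/2 = (8.36264×10^7 + 4.32344×10^8)/2 = 2.579852×10^8 km.
Circular speed at r₁: v₁ = √(μ/r₁) = √(1.327×10^11/8.36264×10^7) = 39.835 km/s.
On the transfer ellipse at r₁, v² = μ(2/r − 1/a) gives v_p = √[μ(2/r₁ − 1/a_t)] = 51.568 km/s.
First burn Δv₁ = |v_p − v₁| = 11.733 km/s.
At r₂, v₂ = √(μ/r₂) = 17.5195 km/s.
Transfer-orbit speed at r₂: v_a = √[μ(2/r₂ − 1/a_t)] = 9.97459 km/s.
Second burn Δv₂ = |v₂ − v_a| = 7.5449 km/s.
Total Δv = Δv₁ + Δv₂ = 19.28 km/s.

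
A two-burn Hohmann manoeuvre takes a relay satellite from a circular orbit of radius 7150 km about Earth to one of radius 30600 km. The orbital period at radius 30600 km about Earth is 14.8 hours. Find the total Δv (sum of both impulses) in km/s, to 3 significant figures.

From Kepler's third law T² = 4π²r³/μ at r = 30600 km, T = 14.8 hours = 14.8 × 3600 s = 53280 s: μ = 4π²r³/T² = 3.98470×10^5 km³/s².
Semi-major axis of the transfer orbit: a_t = (7150 + 30600)/2 = 18875 km.
At r₁ the circular-orbit speed is v₁ = √(μ/r₁) = 7.465 km/s.
On the transfer ellipse at r₁, vis-viva gives v_p = √[μ(2/r₁ − 1/a_t)] = 9.505 km/s.
First burn Δv₁ = |v_p − v₁| = 2.040 km/s.
Circular speed at r₂: v₂ = √(μ/r₂) = 3.609 km/s.
Transfer-orbit speed at r₂: v_a = √[μ(2/r₂ − 1/a_t)] = 2.221 km/s.
Second burn Δv₂ = |v₂ − v_a| = 1.388 km/s.
Δv = Δv₁ + Δv₂ = 2.040 + 1.388 = 3.428 km/s.

Δv = 3.43 km/s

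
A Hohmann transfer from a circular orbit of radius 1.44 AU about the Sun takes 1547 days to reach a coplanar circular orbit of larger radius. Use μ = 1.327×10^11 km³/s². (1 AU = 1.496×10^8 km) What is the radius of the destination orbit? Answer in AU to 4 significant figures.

In km: r₁ = 1.44 × 1.496×10^8 = 2.15424×10^8 km.
Transfer time t = 1547 days = 1.336608×10^8 s, and t = π√(a_t³/μ).
So a_t = (μ t²/π²)^(1/3) = (1.327×10^11 × (1.336608×10^8)² / π²)^(1/3) = 6.2162×10^8 km.
Since a_t = (r₁ + r₂)/2, r₂ = 2a_t − r₁ = 2×6.2162×10^8 − 2.15424×10^8 = 1.027816×10^9 km.
In AU: r₂ = 1.027816×10^9 / 1.496×10^8 = 6.870 AU.

r₂ = 6.870 AU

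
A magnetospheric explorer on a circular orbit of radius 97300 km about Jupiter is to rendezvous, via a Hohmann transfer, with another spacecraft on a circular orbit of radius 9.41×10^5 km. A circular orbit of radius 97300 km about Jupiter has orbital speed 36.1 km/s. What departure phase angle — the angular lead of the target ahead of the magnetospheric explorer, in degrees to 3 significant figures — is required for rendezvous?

From the circular-orbit relation v² = μ/r at r = 97300 km: μ = v²r = (36.1)² × 97300 = 1.26802×10^8 km³/s².
The Hohmann ellipse has a_t = (r₁ + r₂)/2 = 5.1915×10^5 km.
Transfer time t = π√(a_t³/μ) = 1.0436×10^5 s.
The target's mean motion on its circular orbit is ω₂ = √(μ/r₂³) = 1.2336×10^-5 rad/s.
Angle swept by the target during transfer: ω₂·t = 1.2874 rad = 73.76°.
Arrival is 180° from departure on the ellipse, so φ = 180° − 73.76° = 106°.

φ = 106°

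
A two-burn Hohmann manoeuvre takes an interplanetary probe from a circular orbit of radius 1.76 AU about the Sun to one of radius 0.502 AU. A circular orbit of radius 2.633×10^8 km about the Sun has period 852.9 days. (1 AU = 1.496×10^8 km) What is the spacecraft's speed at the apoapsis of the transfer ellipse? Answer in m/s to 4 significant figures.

v = 14960 m/s

From Kepler's third law T² = 4π²r³/μ at r = 2.633×10^8 km, T = 852.9 days = 852.9 × 86400 s = 7.369056×10^7 s: μ = 4π²r³/T² = 1.32705×10^11 km³/s².
In km: r₁ = 1.76 × 1.496×10^8 = 2.63296×10^8 km; r₂ = 0.502 × 1.496×10^8 = 7.50992×10^7 km.
The Hohmann ellipse has a_t = (r₁ + r₂)/2 = 1.691976×10^8 km.
At apoapsis, r = 2.63296×10^8 km.
Vis-viva: v = √[μ(2/r − 1/a_t)] = √[1.32705×10^11 × (2/2.63296×10^8 − 1/1.691976×10^8)] = 14.96 km/s.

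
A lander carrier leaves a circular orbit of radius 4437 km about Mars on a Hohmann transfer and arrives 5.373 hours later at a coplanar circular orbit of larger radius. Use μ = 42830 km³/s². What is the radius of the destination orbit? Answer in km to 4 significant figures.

Transfer time t = 5.373 hours = 19342.8 s, and t = π√(a_t³/μ).
So a_t = (μ t²/π²)^(1/3) = (42830 × (19342.8)² / π²)^(1/3) = 11753 km.
Since a_t = (r₁ + r₂)/2, r₂ = 2a_t − r₁ = 2×11753 − 4437 = 19069 km.

r₂ = 19070 km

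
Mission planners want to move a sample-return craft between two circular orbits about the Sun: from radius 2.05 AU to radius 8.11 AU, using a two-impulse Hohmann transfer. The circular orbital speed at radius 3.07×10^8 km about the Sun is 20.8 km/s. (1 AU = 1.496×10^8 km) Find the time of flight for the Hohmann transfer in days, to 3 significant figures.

From the circular-orbit relation v² = μ/r at r = 3.07×10^8 km: μ = v²r = (20.8)² × 3.07×10^8 = 1.32820×10^11 km³/s².
In km: r₁ = 2.05 × 1.496×10^8 = 3.0668×10^8 km; r₂ = 8.11 × 1.496×10^8 = 1.213256×10^9 km.
Semi-major axis of the transfer orbit: a_t = (3.0668×10^8 + 1.213256×10^9)/2 = 7.59968×10^8 km.
Half the transfer-orbit period gives t = π√(a_t³/μ) = 1.806×10^8 s.
Converting: 1.806×10^8 s ÷ 86400 s/day = 2090 days.

t = 2090 days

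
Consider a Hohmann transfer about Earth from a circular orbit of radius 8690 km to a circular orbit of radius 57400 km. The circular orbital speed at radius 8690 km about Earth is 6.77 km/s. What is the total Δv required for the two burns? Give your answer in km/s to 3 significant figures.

Δv = 3.44 km/s

From the circular-orbit relation v² = μ/r at r = 8690 km: μ = v²r = (6.77)² × 8690 = 3.98288×10^5 km³/s².
The Hohmann ellipse has a_t = (r₁ + r₂)/2 = 33045 km.
At r₁ the circular-orbit speed is v₁ = √(μ/r₁) = 6.770 km/s.
Transfer-orbit speed at r₁ (vis-viva equation): v_p = √[μ(2/r₁ − 1/a_t)] = 8.923 km/s.
First burn Δv₁ = |v_p − v₁| = 2.153 km/s.
Circular speed at r₂: v₂ = √(μ/r₂) = 2.634 km/s.
Transfer-orbit speed at r₂: v_a = √[μ(2/r₂ − 1/a_t)] = 1.351 km/s.
Second burn Δv₂ = |v₂ − v_a| = 1.283 km/s.
Total Δv = Δv₁ + Δv₂ = 3.436 km/s.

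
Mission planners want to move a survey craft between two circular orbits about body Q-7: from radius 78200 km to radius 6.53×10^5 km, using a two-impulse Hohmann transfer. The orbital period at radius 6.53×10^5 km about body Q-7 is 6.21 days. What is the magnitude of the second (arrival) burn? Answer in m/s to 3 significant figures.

From Kepler's third law T² = 4π²r³/μ at r = 6.53×10^5 km, T = 6.21 days = 6.21 × 86400 s = 5.36544×10^5 s: μ = 4π²r³/T² = 3.81846×10^7 km³/s².
The Hohmann ellipse has a_t = (r₁ + r₂)/2 = 3.656×10^5 km.
On the circular orbit at r = 6.530×10^5 km, v_c = √(μ/r) = 7.647 km/s.
Transfer-orbit speed at the same r (vis-viva, a = a_t): v_t = √[μ(2/r − 1/a_t)] = 3.537 km/s.
Δv₂ = |v_t − v_c| = |3.537 − 7.647| = 4.110 km/s.

Δv₂ = 4110 m/s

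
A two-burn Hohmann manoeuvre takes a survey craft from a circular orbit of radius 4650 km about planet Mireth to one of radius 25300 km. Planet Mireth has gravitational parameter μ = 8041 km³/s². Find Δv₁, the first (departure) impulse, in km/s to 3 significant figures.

Δv₁ = 0.394 km/s

Transfer-ellipse semi-major axis a_t = (r₁ + r₂)/2 = (4650 + 25300)/2 = 14975 km.
Circular speed at r = 4650 km: v_c = √(μ/r) = 1.3150 km/s.
Transfer-orbit speed at the same r (vis-viva, a = a_t): v_t = √[μ(2/r − 1/a_t)] = 1.7092 km/s.
Δv₁ = |v_t − v_c| = |1.7092 − 1.3150| = 0.3942 km/s.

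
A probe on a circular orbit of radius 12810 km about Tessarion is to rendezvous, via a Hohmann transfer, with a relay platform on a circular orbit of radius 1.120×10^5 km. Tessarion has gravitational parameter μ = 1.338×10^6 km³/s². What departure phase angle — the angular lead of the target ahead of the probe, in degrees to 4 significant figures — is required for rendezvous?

The Hohmann ellipse has a_t = (r₁ + r₂)/2 = 62405 km.
The half-period of the transfer ellipse is t = π√(a_t³/μ) = 42340 s.
Target angular speed ω₂ = √(μ/r₂³) = 3.086×10^-5 rad/s.
Angle swept by the target during transfer: ω₂·t = 1.3066 rad = 74.86°.
Arrival is 180° from departure on the ellipse, so φ = 180° − 74.86° = 105.1°.

φ = 105.1°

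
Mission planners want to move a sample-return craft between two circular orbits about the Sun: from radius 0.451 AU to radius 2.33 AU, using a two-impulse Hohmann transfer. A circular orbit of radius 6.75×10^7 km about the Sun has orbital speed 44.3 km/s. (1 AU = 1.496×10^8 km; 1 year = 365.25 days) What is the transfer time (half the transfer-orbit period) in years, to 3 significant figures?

t = 0.821 years

From the circular-orbit relation v² = μ/r at r = 6.75×10^7 km: μ = v²r = (44.3)² × 6.75×10^7 = 1.32468×10^11 km³/s².
In km: r₁ = 0.451 × 1.496×10^8 = 6.74696×10^7 km; r₂ = 2.33 × 1.496×10^8 = 3.48568×10^8 km.
Semi-major axis of the transfer orbit: a_t = (6.74696×10^7 + 3.48568×10^8)/2 = 2.080188×10^8 km.
Transfer time t = π√(a_t³/μ) = π√((2.080188×10^8)³ / 1.32468×10^11) = 2.590×10^7 s.
Converting: 2.590×10^7 s ÷ 3.15576×10^7 s/year (365.25 × 86400) = 0.821 years.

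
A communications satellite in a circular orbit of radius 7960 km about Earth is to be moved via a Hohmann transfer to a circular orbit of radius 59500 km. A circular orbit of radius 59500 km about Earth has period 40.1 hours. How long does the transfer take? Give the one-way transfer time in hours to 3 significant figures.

t = 8.56 hours

From Kepler's third law T² = 4π²r³/μ at r = 59500 km, T = 40.1 hours = 40.1 × 3600 s = 1.4436×10^5 s: μ = 4π²r³/T² = 3.99040×10^5 km³/s².
The Hohmann ellipse has a_t = (r₁ + r₂)/2 = 33730 km.
By Kepler's third law the transfer-orbit period is T = 2π√(a_t³/μ), so t = T/2 = 30810 s.
Converting: 30810 s ÷ 3600 s/hour = 8.56 hours.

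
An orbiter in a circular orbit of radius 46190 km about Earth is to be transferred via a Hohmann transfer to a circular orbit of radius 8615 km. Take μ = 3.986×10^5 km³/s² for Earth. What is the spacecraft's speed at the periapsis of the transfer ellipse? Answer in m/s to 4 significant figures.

v = 8831 m/s

The Hohmann ellipse has a_t = (r₁ + r₂)/2 = 27402.5 km.
At periapsis, r = 8615 km.
Applying v² = μ(2/r − 1/a_t): v = 8.831 km/s.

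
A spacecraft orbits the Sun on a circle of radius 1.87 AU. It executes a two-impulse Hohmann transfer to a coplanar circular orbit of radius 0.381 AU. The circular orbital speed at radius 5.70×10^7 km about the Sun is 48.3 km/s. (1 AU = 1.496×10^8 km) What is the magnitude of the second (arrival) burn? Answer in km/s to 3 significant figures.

From the circular-orbit relation v² = μ/r at r = 5.70×10^7 km: μ = v²r = (48.3)² × 5.70×10^7 = 1.32975×10^11 km³/s².
In km: r₁ = 1.87 × 1.496×10^8 = 2.79752×10^8 km; r₂ = 0.381 × 1.496×10^8 = 5.69976×10^7 km.
Semi-major axis of the transfer orbit: a_t = (2.79752×10^8 + 5.69976×10^7)/2 = 1.683748×10^8 km.
Circular speed at r = 5.69976×10^7 km: v_c = √(μ/r) = 48.30 km/s.
Vis-viva on the transfer ellipse at r = 5.69976×10^7 km gives v_t = √[μ(2/r − 1/a_t)] = 62.26 km/s.
Δv₂ = |v_t − v_c| = |62.26 − 48.30| = 13.96 km/s.

Δv₂ = 14.0 km/s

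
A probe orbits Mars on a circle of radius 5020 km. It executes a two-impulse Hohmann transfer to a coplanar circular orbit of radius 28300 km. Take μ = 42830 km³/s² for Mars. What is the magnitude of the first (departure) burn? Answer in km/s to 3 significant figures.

Δv₁ = 0.886 km/s

The Hohmann ellipse has a_t = (r₁ + r₂)/2 = 16660 km.
Circular speed at r = 5020 km: v_c = √(μ/r) = 2.921 km/s.
Transfer-orbit speed at the same r (vis-viva, a = a_t): v_t = √[μ(2/r − 1/a_t)] = 3.807 km/s.
Δv₁ = |v_t − v_c| = |3.807 − 2.921| = 0.8860 km/s.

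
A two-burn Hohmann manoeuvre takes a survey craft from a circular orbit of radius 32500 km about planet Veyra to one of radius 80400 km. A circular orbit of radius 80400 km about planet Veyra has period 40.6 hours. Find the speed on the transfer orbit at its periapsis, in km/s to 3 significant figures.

v = 6.49 km/s

From Kepler's third law T² = 4π²r³/μ at r = 80400 km, T = 40.6 hours = 40.6 × 3600 s = 1.4616×10^5 s: μ = 4π²r³/T² = 9.60441×10^5 km³/s².
Transfer-ellipse semi-major axis a_t = (r₁ + r₂)/2 = (32500 + 80400)/2 = 56450 km.
At periapsis, r = 32500 km.
Vis-viva: v = √[μ(2/r − 1/a_t)] = √[9.60441×10^5 × (2/32500 − 1/56450)] = 6.488 km/s.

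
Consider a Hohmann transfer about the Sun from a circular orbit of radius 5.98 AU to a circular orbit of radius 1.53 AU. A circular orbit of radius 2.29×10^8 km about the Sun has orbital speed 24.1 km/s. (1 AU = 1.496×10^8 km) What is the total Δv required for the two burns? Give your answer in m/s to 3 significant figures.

From the circular-orbit relation v² = μ/r at r = 2.29×10^8 km: μ = v²r = (24.1)² × 2.29×10^8 = 1.33005×10^11 km³/s².
In km: r₁ = 5.98 × 1.496×10^8 = 8.94608×10^8 km; r₂ = 1.53 × 1.496×10^8 = 2.28888×10^8 km.
Transfer-ellipse semi-major axis a_t = (r₁ + r₂)/2 = (8.94608×10^8 + 2.28888×10^8)/2 = 5.61748×10^8 km.
Circular speed at r₁: v₁ = √(μ/r₁) = √(1.33005×10^11/8.94608×10^8) = 12.1932 km/s.
On the transfer ellipse at r₁, vis-viva gives v_a = √[μ(2/r₁ − 1/a_t)] = 7.78322 km/s.
First burn Δv₁ = |v_a − v₁| = 4.4100 km/s.
At r₂, v₂ = √(μ/r₂) = 24.1059 km/s.
Transfer-orbit speed at r₂: v_p = √[μ(2/r₂ − 1/a_t)] = 30.4207 km/s.
Second burn Δv₂ = |v₂ − v_p| = 6.3148 km/s.
Total Δv = Δv₁ + Δv₂ = 10.72 km/s.

Δv = 10700 m/s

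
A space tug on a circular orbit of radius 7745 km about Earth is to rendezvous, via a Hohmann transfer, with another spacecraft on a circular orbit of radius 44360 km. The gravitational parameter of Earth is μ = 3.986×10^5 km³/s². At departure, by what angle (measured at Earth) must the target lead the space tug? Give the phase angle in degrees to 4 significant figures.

φ = 98.99°

Semi-major axis of the transfer orbit: a_t = (7745 + 44360)/2 = 26052.5 km.
Transfer time t = π√(a_t³/μ) = 20924.5 s.
Target angular speed ω₂ = √(μ/r₂³) = 6.75743×10^-5 rad/s.
Angle swept by the target during transfer: ω₂·t = 1.41396 rad = 81.01°.
Arrival is 180° from departure on the ellipse, so φ = 180° − 81.01° = 98.99°.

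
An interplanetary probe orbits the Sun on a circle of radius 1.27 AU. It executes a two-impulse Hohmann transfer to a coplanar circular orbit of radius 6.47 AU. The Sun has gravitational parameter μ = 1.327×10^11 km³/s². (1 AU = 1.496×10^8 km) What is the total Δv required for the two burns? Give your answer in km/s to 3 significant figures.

In km: r₁ = 1.27 × 1.496×10^8 = 1.89992×10^8 km; r₂ = 6.47 × 1.496×10^8 = 9.67912×10^8 km.
The Hohmann ellipse has a_t = (r₁ + r₂)/2 = 5.78952×10^8 km.
Circular speed at r₁: v₁ = √(μ/r₁) = √(1.327×10^11/1.89992×10^8) = 26.4282 km/s.
On the transfer ellipse at r₁, vis-viva gives v_p = √[μ(2/r₁ − 1/a_t)] = 34.1715 km/s.
First burn Δv₁ = |v_p − v₁| = 7.743 km/s.
At r₂, v₂ = √(μ/r₂) = 11.7089 km/s.
Transfer-orbit speed at r₂: v_a = √[μ(2/r₂ − 1/a_t)] = 6.70755 km/s.
Second burn Δv₂ = |v₂ − v_a| = 5.001 km/s.
Δv = Δv₁ + Δv₂ = 7.743 + 5.001 = 12.74 km/s.

Δv = 12.7 km/s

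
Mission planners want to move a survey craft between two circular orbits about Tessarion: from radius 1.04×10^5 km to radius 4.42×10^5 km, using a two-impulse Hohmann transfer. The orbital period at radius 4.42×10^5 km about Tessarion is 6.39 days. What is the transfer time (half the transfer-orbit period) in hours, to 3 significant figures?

t = 37.2 hours

From Kepler's third law T² = 4π²r³/μ at r = 4.42×10^5 km, T = 6.39 days = 6.39 × 86400 s = 5.52096×10^5 s: μ = 4π²r³/T² = 1.11840×10^7 km³/s².
Semi-major axis of the transfer orbit: a_t = (1.040×10^5 + 4.420×10^5)/2 = 2.730×10^5 km.
By Kepler's third law the transfer-orbit period is T = 2π√(a_t³/μ), so t = T/2 = 1.340×10^5 s.
Converting: 1.340×10^5 s ÷ 3600 s/hour = 37.2 hours.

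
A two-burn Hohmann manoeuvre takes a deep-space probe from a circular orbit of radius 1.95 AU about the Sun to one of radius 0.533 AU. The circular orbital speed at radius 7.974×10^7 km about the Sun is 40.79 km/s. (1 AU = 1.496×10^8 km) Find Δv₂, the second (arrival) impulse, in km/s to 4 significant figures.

From the circular-orbit relation v² = μ/r at r = 7.974×10^7 km: μ = v²r = (40.79)² × 7.974×10^7 = 1.32673×10^11 km³/s².
In km: r₁ = 1.95 × 1.496×10^8 = 2.9172×10^8 km; r₂ = 0.533 × 1.496×10^8 = 7.97368×10^7 km.
The Hohmann ellipse has a_t = (r₁ + r₂)/2 = 1.857284×10^8 km.
On the circular orbit at r = 7.97368×10^7 km, v_c = √(μ/r) = 40.79 km/s.
Vis-viva on the transfer ellipse at r = 7.97368×10^7 km gives v_t = √[μ(2/r − 1/a_t)] = 51.12 km/s.
Δv₂ = |v_t − v_c| = |51.12 − 40.79| = 10.33 km/s.

Δv₂ = 10.33 km/s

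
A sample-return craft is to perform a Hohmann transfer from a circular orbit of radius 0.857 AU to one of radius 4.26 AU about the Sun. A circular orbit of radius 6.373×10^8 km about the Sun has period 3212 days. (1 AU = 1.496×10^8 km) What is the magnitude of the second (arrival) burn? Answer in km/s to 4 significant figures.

Δv₂ = 6.078 km/s

From Kepler's third law T² = 4π²r³/μ at r = 6.373×10^8 km, T = 3212 days = 3212 × 86400 s = 2.775168×10^8 s: μ = 4π²r³/T² = 1.32682×10^11 km³/s².
In km: r₁ = 0.857 × 1.496×10^8 = 1.282072×10^8 km; r₂ = 4.26 × 1.496×10^8 = 6.37296×10^8 km.
Semi-major axis of the transfer orbit: a_t = (1.282072×10^8 + 6.37296×10^8)/2 = 3.827516×10^8 km.
Circular speed at r = 6.37296×10^8 km: v_c = √(μ/r) = 14.429 km/s.
Transfer-orbit speed at the same r (vis-viva, a = a_t): v_t = √[μ(2/r − 1/a_t)] = 8.3509 km/s.
Δv₂ = |v_t − v_c| = |8.3509 − 14.429| = 6.078 km/s.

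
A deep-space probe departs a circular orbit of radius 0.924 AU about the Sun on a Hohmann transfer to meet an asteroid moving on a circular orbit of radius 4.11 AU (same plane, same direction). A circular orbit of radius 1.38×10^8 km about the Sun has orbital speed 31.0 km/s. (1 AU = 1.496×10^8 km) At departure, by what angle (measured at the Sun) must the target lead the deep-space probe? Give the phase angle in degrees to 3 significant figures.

φ = 93.7°

From the circular-orbit relation v² = μ/r at r = 1.38×10^8 km: μ = v²r = (31.0)² × 1.38×10^8 = 1.32618×10^11 km³/s².
In km: r₁ = 0.924 × 1.496×10^8 = 1.382304×10^8 km; r₂ = 4.11 × 1.496×10^8 = 6.14856×10^8 km.
Semi-major axis of the transfer orbit: a_t = (1.382304×10^8 + 6.14856×10^8)/2 = 3.765432×10^8 km.
Transfer time t = π√(a_t³/μ) = 6.3033×10^7 s.
Target angular speed ω₂ = √(μ/r₂³) = 2.3886×10^-8 rad/s.
Angle swept by the target during transfer: ω₂·t = 1.5056 rad = 86.26°.
Arrival is 180° from departure on the ellipse, so φ = 180° − 86.26° = 93.7°.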